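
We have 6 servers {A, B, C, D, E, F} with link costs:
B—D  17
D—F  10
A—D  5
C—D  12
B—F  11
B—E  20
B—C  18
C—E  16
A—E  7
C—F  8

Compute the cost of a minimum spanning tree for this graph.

41

Kruskal: consider edges lightest-first.
A—D (5): add. Components now {A,D} {B} {C} {E} {F}
A—E (7): add. Components now {A,D,E} {B} {C} {F}
C—F (8): add. Components now {A,D,E} {B} {C,F}
D—F (10): add. Components now {A,C,D,E,F} {B}
B—F (11): add. Components now {A,B,C,D,E,F}
MST edges: A—D, A—E, C—F, D—F, B—F; total weight 5+7+8+10+11 = 41.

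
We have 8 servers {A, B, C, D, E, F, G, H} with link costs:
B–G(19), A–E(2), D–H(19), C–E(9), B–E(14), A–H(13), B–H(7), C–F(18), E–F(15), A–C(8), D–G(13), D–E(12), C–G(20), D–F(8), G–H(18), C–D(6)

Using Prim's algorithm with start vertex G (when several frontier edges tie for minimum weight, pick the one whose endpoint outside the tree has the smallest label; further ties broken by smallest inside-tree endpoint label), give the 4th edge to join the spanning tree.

A-E

Grow the tree from G using Prim:
Step 1: cheapest edge leaving the tree is D–G (13); add D.
Step 2: cheapest edge leaving the tree is C–D (6); add C.
Step 3: cheapest edge leaving the tree is A–C (8); add A.
Step 4: cheapest edge leaving the tree is A–E (2); add E.
Step 5: cheapest edge leaving the tree is D–F (8); add F.
Step 6: cheapest edge leaving the tree is A–H (13); add H.
Step 7: cheapest edge leaving the tree is B–H (7); add B.
The 4th edge added is A–E.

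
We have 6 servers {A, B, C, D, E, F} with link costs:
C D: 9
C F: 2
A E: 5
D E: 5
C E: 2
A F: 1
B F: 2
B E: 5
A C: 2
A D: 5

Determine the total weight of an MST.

Prim's algorithm from D:
Step 1: frontier [A D 5, D E 5, C D 9] → take A D (5); add A.
Step 2: frontier [A F 1, A C 2, A E 5, D E 5, C D 9] → take A F (1); add F.
Step 3: frontier [A C 2, A E 5, D E 5, C D 9, B F 2, C F 2] → take B F (2); add B.
Step 4: frontier [A C 2, A E 5, B E 5, D E 5, C D 9, C F 2] → take A C (2); add C.
Step 5: frontier [A E 5, B E 5, C E 2, D E 5] → take C E (2); add E.
MST edges: A D, A F, B F, A C, C E; total weight 5+1+2+2+2 = 12.

12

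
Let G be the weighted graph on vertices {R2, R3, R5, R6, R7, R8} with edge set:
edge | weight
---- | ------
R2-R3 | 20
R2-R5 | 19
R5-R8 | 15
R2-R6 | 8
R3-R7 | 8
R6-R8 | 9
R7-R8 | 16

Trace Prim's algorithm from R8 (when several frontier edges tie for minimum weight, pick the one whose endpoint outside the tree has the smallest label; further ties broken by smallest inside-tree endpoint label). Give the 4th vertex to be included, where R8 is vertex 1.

Prim, starting at R8.
Step 1: frontier [R6-R8 9, R5-R8 15, R7-R8 16] → take R6-R8 (9); add R6.
Step 2: frontier [R2-R6 8, R5-R8 15, R7-R8 16] → take R2-R6 (8); add R2.
Step 3: frontier [R2-R5 19, R2-R3 20, R5-R8 15, R7-R8 16] → take R5-R8 (15); add R5.
Step 4: frontier [R2-R3 20, R7-R8 16] → take R7-R8 (16); add R7.
Step 5: frontier [R2-R3 20, R3-R7 8] → take R3-R7 (8); add R3.
Vertex order: R8, R6, R2, R5, R7, R3. The 4th vertex is R5.

R5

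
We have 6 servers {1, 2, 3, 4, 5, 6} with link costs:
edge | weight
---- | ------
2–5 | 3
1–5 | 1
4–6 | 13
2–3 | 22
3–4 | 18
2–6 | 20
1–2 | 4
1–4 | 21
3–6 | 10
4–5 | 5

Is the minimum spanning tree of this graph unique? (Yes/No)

Yes

Kruskal's algorithm — process edges by increasing weight (ties by edge label):
1–5 (1): add — endpoints in different components.
2–5 (3): add — endpoints in different components.
1–2 (4): skip — 1 and 2 already connected.
4–5 (5): add — endpoints in different components.
3–6 (10): add — endpoints in different components.
4–6 (13): add — endpoints in different components.
Every non-tree edge has weight strictly greater than the heaviest edge on the tree path between its endpoints, so the MST is unique.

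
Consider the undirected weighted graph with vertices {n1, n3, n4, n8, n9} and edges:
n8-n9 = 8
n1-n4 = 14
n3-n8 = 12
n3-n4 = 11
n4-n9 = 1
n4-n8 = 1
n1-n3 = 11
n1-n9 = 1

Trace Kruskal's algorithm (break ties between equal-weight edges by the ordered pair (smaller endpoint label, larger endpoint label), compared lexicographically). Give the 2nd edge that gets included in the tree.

Kruskal's algorithm — process edges by increasing weight (ties by edge label):
n1-n9 (1): add. Components now {n4} {n8} {n3} {n1,n9}
n4-n8 (1): add. Components now {n4,n8} {n3} {n1,n9}
n4-n9 (1): add. Components now {n1,n4,n8,n9} {n3}
n8-n9 (8): skip — n8 and n9 already connected.
n1-n3 (11): add. Components now {n1,n3,n4,n8,n9}
The 2nd edge added is n4-n8.

n4-n8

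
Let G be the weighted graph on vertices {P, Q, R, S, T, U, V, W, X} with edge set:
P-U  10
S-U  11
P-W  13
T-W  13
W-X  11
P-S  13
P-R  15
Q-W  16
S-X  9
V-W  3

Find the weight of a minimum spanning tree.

88

Kruskal: consider edges lightest-first.
V-W (3): add — endpoints in different components.
S-X (9): add — endpoints in different components.
P-U (10): add — endpoints in different components.
S-U (11): add — endpoints in different components.
W-X (11): add — endpoints in different components.
P-S (13): skip — P and S already connected.
P-W (13): skip — W and P already connected.
T-W (13): add — endpoints in different components.
P-R (15): add — endpoints in different components.
Q-W (16): add — endpoints in different components.
MST edges: V-W, S-X, P-U, S-U, W-X, T-W, P-R, Q-W; total weight 3+9+10+11+11+13+15+16 = 88.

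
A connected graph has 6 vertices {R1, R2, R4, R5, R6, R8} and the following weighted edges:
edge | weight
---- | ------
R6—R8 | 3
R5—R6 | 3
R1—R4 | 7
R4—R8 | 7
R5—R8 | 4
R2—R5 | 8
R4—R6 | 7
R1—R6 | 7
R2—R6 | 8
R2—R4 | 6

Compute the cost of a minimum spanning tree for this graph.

26

Grow the tree from R1 using Prim:
Step 1: cheapest edge leaving the tree is R1—R4 (7); add R4.
Step 2: cheapest edge leaving the tree is R2—R4 (6); add R2.
Step 3: cheapest edge leaving the tree is R1—R6 (7); add R6.
Step 4: cheapest edge leaving the tree is R5—R6 (3); add R5.
Step 5: cheapest edge leaving the tree is R6—R8 (3); add R8.
MST edges: R1—R4, R2—R4, R1—R6, R5—R6, R6—R8; total weight 7+6+7+3+3 = 26.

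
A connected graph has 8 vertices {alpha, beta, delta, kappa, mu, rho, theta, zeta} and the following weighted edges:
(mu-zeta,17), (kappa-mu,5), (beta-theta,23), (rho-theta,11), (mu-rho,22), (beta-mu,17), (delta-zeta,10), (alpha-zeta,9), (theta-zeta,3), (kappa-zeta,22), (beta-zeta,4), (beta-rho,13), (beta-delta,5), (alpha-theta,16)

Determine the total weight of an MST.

54

Grow the tree from delta using Prim:
Step 1: frontier [beta-delta 5, delta-zeta 10] → take beta-delta (5); add beta.
Step 2: frontier [beta-zeta 4, beta-rho 13, beta-mu 17, beta-theta 23, delta-zeta 10] → take beta-zeta (4); add zeta.
Step 3: frontier [beta-rho 13, beta-mu 17, beta-theta 23, theta-zeta 3, alpha-zeta 9, mu-zeta 17, kappa-zeta 22] → take theta-zeta (3); add theta.
Step 4: frontier [beta-rho 13, beta-mu 17, rho-theta 11, alpha-theta 16, alpha-zeta 9, mu-zeta 17, kappa-zeta 22] → take alpha-zeta (9); add alpha.
Step 5: frontier [beta-rho 13, beta-mu 17, rho-theta 11, mu-zeta 17, kappa-zeta 22] → take rho-theta (11); add rho.
Step 6: frontier [beta-mu 17, mu-rho 22, mu-zeta 17, kappa-zeta 22] → take beta-mu (17); add mu.
Step 7: frontier [kappa-mu 5, kappa-zeta 22] → take kappa-mu (5); add kappa.
MST edges: beta-delta, beta-zeta, theta-zeta, alpha-zeta, rho-theta, beta-mu, kappa-mu; total weight 5+4+3+9+11+17+5 = 54.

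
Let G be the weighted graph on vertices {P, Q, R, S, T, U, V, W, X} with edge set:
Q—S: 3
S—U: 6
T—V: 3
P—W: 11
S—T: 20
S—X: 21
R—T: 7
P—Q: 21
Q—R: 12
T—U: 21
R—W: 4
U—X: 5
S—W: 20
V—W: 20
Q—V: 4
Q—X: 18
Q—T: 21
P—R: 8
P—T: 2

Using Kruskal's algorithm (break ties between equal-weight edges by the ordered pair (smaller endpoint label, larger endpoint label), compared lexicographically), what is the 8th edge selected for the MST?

R-T

Sort edges by weight, then run Kruskal:
P—T (2): add — endpoints in different components.
Q—S (3): add — endpoints in different components.
T—V (3): add — endpoints in different components.
Q—V (4): add — endpoints in different components.
R—W (4): add — endpoints in different components.
U—X (5): add — endpoints in different components.
S—U (6): add — endpoints in different components.
R—T (7): add — endpoints in different components.
The 8th edge added is R—T.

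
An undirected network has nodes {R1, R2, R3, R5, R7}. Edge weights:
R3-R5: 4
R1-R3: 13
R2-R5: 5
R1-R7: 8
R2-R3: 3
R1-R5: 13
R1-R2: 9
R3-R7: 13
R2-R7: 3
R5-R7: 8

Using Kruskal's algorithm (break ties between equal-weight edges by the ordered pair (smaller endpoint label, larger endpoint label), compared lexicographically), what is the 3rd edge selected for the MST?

R3-R5

Kruskal: consider edges lightest-first.
R2-R3 (3): add — endpoints in different components.
R2-R7 (3): add — endpoints in different components.
R3-R5 (4): add — endpoints in different components.
R2-R5 (5): skip — R5 and R2 already connected.
R1-R7 (8): add — endpoints in different components.
The 3rd edge added is R3-R5.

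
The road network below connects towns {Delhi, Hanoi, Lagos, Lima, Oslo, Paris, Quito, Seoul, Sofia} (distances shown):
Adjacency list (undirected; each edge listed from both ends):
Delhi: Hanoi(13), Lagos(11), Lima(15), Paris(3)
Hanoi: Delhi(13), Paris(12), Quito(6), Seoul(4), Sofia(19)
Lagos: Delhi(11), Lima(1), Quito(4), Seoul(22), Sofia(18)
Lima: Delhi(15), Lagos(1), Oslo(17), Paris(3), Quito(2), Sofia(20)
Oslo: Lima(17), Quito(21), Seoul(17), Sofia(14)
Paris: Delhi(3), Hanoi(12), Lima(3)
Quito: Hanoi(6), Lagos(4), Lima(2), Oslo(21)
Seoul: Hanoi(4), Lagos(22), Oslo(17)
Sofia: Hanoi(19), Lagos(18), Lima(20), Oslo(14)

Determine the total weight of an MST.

50

Grow the tree from Seoul using Prim:
Step 1: cheapest edge leaving the tree is Hanoi Seoul (4); add Hanoi.
Step 2: cheapest edge leaving the tree is Hanoi Quito (6); add Quito.
Step 3: cheapest edge leaving the tree is Lima Quito (2); add Lima.
Step 4: cheapest edge leaving the tree is Lagos Lima (1); add Lagos.
Step 5: cheapest edge leaving the tree is Lima Paris (3); add Paris.
Step 6: cheapest edge leaving the tree is Delhi Paris (3); add Delhi.
Step 7: cheapest edge leaving the tree is Lima Oslo (17); add Oslo.
Step 8: cheapest edge leaving the tree is Oslo Sofia (14); add Sofia.
MST edges: Hanoi Seoul, Hanoi Quito, Lima Quito, Lagos Lima, Lima Paris, Delhi Paris, Lima Oslo, Oslo Sofia; total weight 4+6+2+1+3+3+17+14 = 50.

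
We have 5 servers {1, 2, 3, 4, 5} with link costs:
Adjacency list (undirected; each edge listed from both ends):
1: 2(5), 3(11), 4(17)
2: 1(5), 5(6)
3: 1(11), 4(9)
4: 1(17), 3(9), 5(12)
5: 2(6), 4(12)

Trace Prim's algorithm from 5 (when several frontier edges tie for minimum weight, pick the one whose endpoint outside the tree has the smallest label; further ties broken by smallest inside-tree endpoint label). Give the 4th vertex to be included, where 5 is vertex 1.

Prim, starting at 5.
Step 1: cheapest edge leaving the tree is 2 5 (6); add 2.
Step 2: cheapest edge leaving the tree is 1 2 (5); add 1.
Step 3: cheapest edge leaving the tree is 1 3 (11); add 3.
Step 4: cheapest edge leaving the tree is 3 4 (9); add 4.
Vertex order: 5, 2, 1, 3, 4. The 4th vertex is 3.

3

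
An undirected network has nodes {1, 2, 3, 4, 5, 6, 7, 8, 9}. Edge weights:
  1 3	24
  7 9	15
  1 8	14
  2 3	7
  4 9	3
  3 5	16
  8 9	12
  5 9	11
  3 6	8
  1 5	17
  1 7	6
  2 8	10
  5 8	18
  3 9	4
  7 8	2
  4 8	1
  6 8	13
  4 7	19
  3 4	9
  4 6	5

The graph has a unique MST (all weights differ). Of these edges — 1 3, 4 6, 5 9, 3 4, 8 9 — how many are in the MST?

Sort edges by weight, then run Kruskal:
4 8 (1): add — endpoints in different components.
7 8 (2): add — endpoints in different components.
4 9 (3): add — endpoints in different components.
3 9 (4): add — endpoints in different components.
4 6 (5): add — endpoints in different components.
1 7 (6): add — endpoints in different components.
2 3 (7): add — endpoints in different components.
3 6 (8): skip — 3 and 6 already connected.
3 4 (9): skip — 3 and 4 already connected.
2 8 (10): skip — 2 and 8 already connected.
5 9 (11): add — endpoints in different components.
MST edge set: {4 8, 7 8, 4 9, 3 9, 4 6, 1 7, 2 3, 5 9}.
Of the listed edges, {4 6, 5 9} are in the MST → 2.

2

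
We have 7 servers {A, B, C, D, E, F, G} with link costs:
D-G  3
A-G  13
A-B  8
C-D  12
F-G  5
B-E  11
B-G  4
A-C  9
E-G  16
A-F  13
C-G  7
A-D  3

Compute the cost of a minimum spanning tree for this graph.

Grow the tree from D using Prim:
Step 1: cheapest edge leaving the tree is A-D (3); add A.
Step 2: cheapest edge leaving the tree is D-G (3); add G.
Step 3: cheapest edge leaving the tree is B-G (4); add B.
Step 4: cheapest edge leaving the tree is F-G (5); add F.
Step 5: cheapest edge leaving the tree is C-G (7); add C.
Step 6: cheapest edge leaving the tree is B-E (11); add E.
MST edges: A-D, D-G, B-G, F-G, C-G, B-E; total weight 3+3+4+5+7+11 = 33.

33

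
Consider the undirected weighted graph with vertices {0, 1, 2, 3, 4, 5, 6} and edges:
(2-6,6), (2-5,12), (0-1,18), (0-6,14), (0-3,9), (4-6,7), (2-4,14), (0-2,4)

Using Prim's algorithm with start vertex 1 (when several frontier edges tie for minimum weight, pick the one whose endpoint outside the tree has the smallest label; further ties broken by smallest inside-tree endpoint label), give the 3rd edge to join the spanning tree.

Grow the tree from 1 using Prim:
Step 1: cheapest edge leaving the tree is 0-1 (18); add 0.
Step 2: cheapest edge leaving the tree is 0-2 (4); add 2.
Step 3: cheapest edge leaving the tree is 2-6 (6); add 6.
Step 4: cheapest edge leaving the tree is 4-6 (7); add 4.
Step 5: cheapest edge leaving the tree is 0-3 (9); add 3.
Step 6: cheapest edge leaving the tree is 2-5 (12); add 5.
The 3rd edge added is 2-6.

2-6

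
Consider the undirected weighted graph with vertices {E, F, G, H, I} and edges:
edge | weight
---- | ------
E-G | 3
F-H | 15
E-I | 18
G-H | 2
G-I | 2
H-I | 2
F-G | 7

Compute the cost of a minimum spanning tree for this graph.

14

Prim's algorithm from E:
Step 1: cheapest edge leaving the tree is E-G (3); add G.
Step 2: cheapest edge leaving the tree is G-H (2); add H.
Step 3: cheapest edge leaving the tree is G-I (2); add I.
Step 4: cheapest edge leaving the tree is F-G (7); add F.
MST edges: E-G, G-H, G-I, F-G; total weight 3+2+2+7 = 14.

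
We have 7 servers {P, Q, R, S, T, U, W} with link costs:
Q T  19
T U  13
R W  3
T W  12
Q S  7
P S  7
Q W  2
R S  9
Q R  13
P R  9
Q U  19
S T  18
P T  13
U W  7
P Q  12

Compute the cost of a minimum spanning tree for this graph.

Sort edges by weight, then run Kruskal:
Q W (2): add — endpoints in different components.
R W (3): add — endpoints in different components.
P S (7): add — endpoints in different components.
Q S (7): add — endpoints in different components.
U W (7): add — endpoints in different components.
P R (9): skip — P and R already connected.
R S (9): skip — S and R already connected.
P Q (12): skip — P and Q already connected.
T W (12): add — endpoints in different components.
MST edges: Q W, R W, P S, Q S, U W, T W; total weight 2+3+7+7+7+12 = 38.

38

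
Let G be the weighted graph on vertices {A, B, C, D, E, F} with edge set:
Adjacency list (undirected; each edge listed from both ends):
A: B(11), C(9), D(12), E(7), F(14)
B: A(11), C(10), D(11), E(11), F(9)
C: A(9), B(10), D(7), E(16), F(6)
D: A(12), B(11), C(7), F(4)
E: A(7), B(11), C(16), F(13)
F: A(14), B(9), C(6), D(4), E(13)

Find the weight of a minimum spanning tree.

Kruskal's algorithm — process edges by increasing weight (ties by edge label):
D—F (4): add — endpoints in different components.
C—F (6): add — endpoints in different components.
A—E (7): add — endpoints in different components.
C—D (7): skip — C and D already connected.
A—C (9): add — endpoints in different components.
B—F (9): add — endpoints in different components.
MST edges: D—F, C—F, A—E, A—C, B—F; total weight 4+6+7+9+9 = 35.

35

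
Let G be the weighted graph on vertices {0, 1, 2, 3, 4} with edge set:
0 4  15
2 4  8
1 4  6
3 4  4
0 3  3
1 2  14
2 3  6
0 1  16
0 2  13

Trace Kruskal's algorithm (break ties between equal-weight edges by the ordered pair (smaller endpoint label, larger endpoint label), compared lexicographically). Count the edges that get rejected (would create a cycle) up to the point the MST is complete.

0

Sort edges by weight, then run Kruskal:
0 3 (3): add — endpoints in different components.
3 4 (4): add — endpoints in different components.
1 4 (6): add — endpoints in different components.
2 3 (6): add — endpoints in different components.
Edges rejected before the tree was complete: 0.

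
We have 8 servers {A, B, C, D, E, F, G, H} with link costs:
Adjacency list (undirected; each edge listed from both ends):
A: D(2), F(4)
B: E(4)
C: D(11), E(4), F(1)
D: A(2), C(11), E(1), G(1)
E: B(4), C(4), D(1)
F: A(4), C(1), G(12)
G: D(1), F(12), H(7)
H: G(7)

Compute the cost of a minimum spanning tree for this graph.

Kruskal's algorithm — process edges by increasing weight (ties by edge label):
C F (1): add — endpoints in different components.
D E (1): add — endpoints in different components.
D G (1): add — endpoints in different components.
A D (2): add — endpoints in different components.
A F (4): add — endpoints in different components.
B E (4): add — endpoints in different components.
C E (4): skip — C and E already connected.
G H (7): add — endpoints in different components.
MST edges: C F, D E, D G, A D, A F, B E, G H; total weight 1+1+1+2+4+4+7 = 20.

20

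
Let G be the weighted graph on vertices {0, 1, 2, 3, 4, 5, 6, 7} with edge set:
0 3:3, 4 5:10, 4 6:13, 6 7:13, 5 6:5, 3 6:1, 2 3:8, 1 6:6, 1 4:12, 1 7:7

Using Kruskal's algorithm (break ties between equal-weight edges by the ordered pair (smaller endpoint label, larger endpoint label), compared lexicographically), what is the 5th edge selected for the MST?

Kruskal's algorithm — process edges by increasing weight (ties by edge label):
3 6 (1): add — endpoints in different components.
0 3 (3): add — endpoints in different components.
5 6 (5): add — endpoints in different components.
1 6 (6): add — endpoints in different components.
1 7 (7): add — endpoints in different components.
2 3 (8): add — endpoints in different components.
4 5 (10): add — endpoints in different components.
The 5th edge added is 1 7.

1-7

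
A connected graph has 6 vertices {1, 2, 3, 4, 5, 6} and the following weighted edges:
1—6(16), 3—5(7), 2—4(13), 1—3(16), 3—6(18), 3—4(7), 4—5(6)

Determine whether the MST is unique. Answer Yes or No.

Kruskal: consider edges lightest-first.
4—5 (6): add. Components now {1} {2} {3} {4,5} {6}
3—4 (7): add. Components now {1} {2} {3,4,5} {6}
3—5 (7): skip — 3 and 5 already connected.
2—4 (13): add. Components now {1} {2,3,4,5} {6}
1—3 (16): add. Components now {1,2,3,4,5} {6}
1—6 (16): add. Components now {1,2,3,4,5,6}
Non-tree edge 3—5 has weight 7, equal to the heaviest edge on its tree cycle — swapping gives another MST of the same weight. Not unique.

No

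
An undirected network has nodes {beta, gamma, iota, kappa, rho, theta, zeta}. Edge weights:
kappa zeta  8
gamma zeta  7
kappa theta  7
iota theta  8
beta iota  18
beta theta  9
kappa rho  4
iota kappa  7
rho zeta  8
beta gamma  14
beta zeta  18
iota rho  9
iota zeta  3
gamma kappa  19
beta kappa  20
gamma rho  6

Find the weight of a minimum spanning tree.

Prim's algorithm from theta:
Step 1: cheapest edge leaving the tree is kappa theta (7); add kappa.
Step 2: cheapest edge leaving the tree is kappa rho (4); add rho.
Step 3: cheapest edge leaving the tree is gamma rho (6); add gamma.
Step 4: cheapest edge leaving the tree is iota kappa (7); add iota.
Step 5: cheapest edge leaving the tree is iota zeta (3); add zeta.
Step 6: cheapest edge leaving the tree is beta theta (9); add beta.
MST edges: kappa theta, kappa rho, gamma rho, iota kappa, iota zeta, beta theta; total weight 7+4+6+7+3+9 = 36.

36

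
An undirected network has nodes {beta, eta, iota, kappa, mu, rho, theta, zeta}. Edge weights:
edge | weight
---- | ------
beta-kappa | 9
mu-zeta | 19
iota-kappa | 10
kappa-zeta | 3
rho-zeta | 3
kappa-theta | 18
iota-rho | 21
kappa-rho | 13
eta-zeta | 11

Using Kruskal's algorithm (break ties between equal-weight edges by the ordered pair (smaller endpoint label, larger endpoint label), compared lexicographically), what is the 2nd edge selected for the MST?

Kruskal: consider edges lightest-first.
kappa-zeta (3): add — endpoints in different components.
rho-zeta (3): add — endpoints in different components.
beta-kappa (9): add — endpoints in different components.
iota-kappa (10): add — endpoints in different components.
eta-zeta (11): add — endpoints in different components.
kappa-rho (13): skip — kappa and rho already connected.
kappa-theta (18): add — endpoints in different components.
mu-zeta (19): add — endpoints in different components.
The 2nd edge added is rho-zeta.

rho-zeta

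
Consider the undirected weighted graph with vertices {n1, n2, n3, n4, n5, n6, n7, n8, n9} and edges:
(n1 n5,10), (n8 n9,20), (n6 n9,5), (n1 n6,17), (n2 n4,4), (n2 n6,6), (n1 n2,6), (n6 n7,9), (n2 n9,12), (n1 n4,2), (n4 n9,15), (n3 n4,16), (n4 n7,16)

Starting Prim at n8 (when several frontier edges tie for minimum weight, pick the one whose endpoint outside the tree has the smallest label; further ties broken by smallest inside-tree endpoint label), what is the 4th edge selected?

n2-n4

Prim's algorithm from n8:
Step 1: cheapest edge leaving the tree is n8 n9 (20); add n9.
Step 2: cheapest edge leaving the tree is n6 n9 (5); add n6.
Step 3: cheapest edge leaving the tree is n2 n6 (6); add n2.
Step 4: cheapest edge leaving the tree is n2 n4 (4); add n4.
Step 5: cheapest edge leaving the tree is n1 n4 (2); add n1.
Step 6: cheapest edge leaving the tree is n6 n7 (9); add n7.
Step 7: cheapest edge leaving the tree is n1 n5 (10); add n5.
Step 8: cheapest edge leaving the tree is n3 n4 (16); add n3.
The 4th edge added is n2 n4.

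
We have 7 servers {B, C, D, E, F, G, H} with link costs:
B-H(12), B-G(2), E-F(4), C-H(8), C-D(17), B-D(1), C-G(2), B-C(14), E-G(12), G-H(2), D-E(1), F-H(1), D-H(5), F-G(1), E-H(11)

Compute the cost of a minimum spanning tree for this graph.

8

Sort edges by weight, then run Kruskal:
B-D (1): add — endpoints in different components.
D-E (1): add — endpoints in different components.
F-G (1): add — endpoints in different components.
F-H (1): add — endpoints in different components.
B-G (2): add — endpoints in different components.
C-G (2): add — endpoints in different components.
MST edges: B-D, D-E, F-G, F-H, B-G, C-G; total weight 1+1+1+1+2+2 = 8.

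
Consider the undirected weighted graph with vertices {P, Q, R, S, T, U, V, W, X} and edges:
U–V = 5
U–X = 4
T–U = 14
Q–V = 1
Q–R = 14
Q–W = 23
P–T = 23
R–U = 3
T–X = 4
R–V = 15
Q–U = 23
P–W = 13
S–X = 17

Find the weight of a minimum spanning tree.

70

Grow the tree from S using Prim:
Step 1: frontier [S–X 17] → take S–X (17); add X.
Step 2: frontier [T–X 4, U–X 4] → take T–X (4); add T.
Step 3: frontier [T–U 14, P–T 23, U–X 4] → take U–X (4); add U.
Step 4: frontier [P–T 23, R–U 3, U–V 5, Q–U 23] → take R–U (3); add R.
Step 5: frontier [Q–R 14, R–V 15, P–T 23, U–V 5, Q–U 23] → take U–V (5); add V.
Step 6: frontier [Q–R 14, P–T 23, Q–U 23, Q–V 1] → take Q–V (1); add Q.
Step 7: frontier [Q–W 23, P–T 23] → take P–T (23); add P.
Step 8: frontier [P–W 13, Q–W 23] → take P–W (13); add W.
MST edges: S–X, T–X, U–X, R–U, U–V, Q–V, P–T, P–W; total weight 17+4+4+3+5+1+23+13 = 70.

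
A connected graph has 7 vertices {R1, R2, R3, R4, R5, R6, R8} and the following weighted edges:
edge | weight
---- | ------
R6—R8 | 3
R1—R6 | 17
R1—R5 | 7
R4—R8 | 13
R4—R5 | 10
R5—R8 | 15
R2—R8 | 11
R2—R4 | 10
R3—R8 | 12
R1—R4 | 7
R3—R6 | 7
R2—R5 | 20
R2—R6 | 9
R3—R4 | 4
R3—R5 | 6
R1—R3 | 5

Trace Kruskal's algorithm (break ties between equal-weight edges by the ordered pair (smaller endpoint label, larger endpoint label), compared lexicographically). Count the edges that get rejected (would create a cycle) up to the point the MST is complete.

Kruskal's algorithm — process edges by increasing weight (ties by edge label):
R6—R8 (3): add — endpoints in different components.
R3—R4 (4): add — endpoints in different components.
R1—R3 (5): add — endpoints in different components.
R3—R5 (6): add — endpoints in different components.
R1—R4 (7): skip — R4 and R1 already connected.
R1—R5 (7): skip — R5 and R1 already connected.
R3—R6 (7): add — endpoints in different components.
R2—R6 (9): add — endpoints in different components.
Edges rejected before the tree was complete: 2.

2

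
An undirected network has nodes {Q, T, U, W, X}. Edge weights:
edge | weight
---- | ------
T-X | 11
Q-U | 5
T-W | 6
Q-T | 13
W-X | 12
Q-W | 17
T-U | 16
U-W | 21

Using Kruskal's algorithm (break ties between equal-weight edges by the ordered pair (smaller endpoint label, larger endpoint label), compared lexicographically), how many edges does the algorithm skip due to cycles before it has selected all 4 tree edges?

1

Kruskal's algorithm — process edges by increasing weight (ties by edge label):
Q-U (5): add — endpoints in different components.
T-W (6): add — endpoints in different components.
T-X (11): add — endpoints in different components.
W-X (12): skip — X and W already connected.
Q-T (13): add — endpoints in different components.
Edges rejected before the tree was complete: 1.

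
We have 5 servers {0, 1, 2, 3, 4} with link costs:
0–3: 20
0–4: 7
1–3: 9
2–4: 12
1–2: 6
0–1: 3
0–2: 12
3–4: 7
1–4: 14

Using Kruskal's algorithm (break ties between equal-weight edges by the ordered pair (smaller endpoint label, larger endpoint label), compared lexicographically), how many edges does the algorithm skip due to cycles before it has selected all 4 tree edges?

Sort edges by weight, then run Kruskal:
0–1 (3): add — endpoints in different components.
1–2 (6): add — endpoints in different components.
0–4 (7): add — endpoints in different components.
3–4 (7): add — endpoints in different components.
Edges rejected before the tree was complete: 0.

0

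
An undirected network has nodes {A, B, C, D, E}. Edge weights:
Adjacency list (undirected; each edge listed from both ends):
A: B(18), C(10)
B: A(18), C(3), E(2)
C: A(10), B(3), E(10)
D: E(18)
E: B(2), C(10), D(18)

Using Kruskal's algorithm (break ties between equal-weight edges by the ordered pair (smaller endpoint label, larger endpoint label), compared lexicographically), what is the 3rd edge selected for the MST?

A-C

Sort edges by weight, then run Kruskal:
B–E (2): add — endpoints in different components.
B–C (3): add — endpoints in different components.
A–C (10): add — endpoints in different components.
C–E (10): skip — C and E already connected.
A–B (18): skip — A and B already connected.
D–E (18): add — endpoints in different components.
The 3rd edge added is A–C.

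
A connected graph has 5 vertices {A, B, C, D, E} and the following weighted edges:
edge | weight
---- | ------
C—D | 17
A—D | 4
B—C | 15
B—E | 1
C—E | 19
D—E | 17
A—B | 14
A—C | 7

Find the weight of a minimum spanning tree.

Sort edges by weight, then run Kruskal:
B—E (1): add — endpoints in different components.
A—D (4): add — endpoints in different components.
A—C (7): add — endpoints in different components.
A—B (14): add — endpoints in different components.
MST edges: B—E, A—D, A—C, A—B; total weight 1+4+7+14 = 26.

26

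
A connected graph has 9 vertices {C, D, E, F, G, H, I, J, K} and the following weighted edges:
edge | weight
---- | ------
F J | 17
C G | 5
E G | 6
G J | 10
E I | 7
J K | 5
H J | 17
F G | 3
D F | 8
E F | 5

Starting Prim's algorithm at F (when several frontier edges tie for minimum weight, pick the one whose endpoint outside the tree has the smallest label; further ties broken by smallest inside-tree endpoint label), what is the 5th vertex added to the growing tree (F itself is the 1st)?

I

Prim, starting at F.
Step 1: cheapest edge leaving the tree is F G (3); add G.
Step 2: cheapest edge leaving the tree is C G (5); add C.
Step 3: cheapest edge leaving the tree is E F (5); add E.
Step 4: cheapest edge leaving the tree is E I (7); add I.
Step 5: cheapest edge leaving the tree is D F (8); add D.
Step 6: cheapest edge leaving the tree is G J (10); add J.
Step 7: cheapest edge leaving the tree is J K (5); add K.
Step 8: cheapest edge leaving the tree is H J (17); add H.
Vertex order: F, G, C, E, I, D, J, K, H. The 5th vertex is I.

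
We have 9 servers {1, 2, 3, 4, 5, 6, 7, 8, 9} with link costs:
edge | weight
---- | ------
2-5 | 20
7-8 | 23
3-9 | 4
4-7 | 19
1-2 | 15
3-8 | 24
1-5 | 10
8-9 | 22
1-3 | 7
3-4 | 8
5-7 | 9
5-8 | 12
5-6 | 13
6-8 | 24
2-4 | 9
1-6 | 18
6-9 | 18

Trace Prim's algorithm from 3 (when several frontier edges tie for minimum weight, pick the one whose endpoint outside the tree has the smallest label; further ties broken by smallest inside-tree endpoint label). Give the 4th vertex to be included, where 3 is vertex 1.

4

Grow the tree from 3 using Prim:
Step 1: cheapest edge leaving the tree is 3-9 (4); add 9.
Step 2: cheapest edge leaving the tree is 1-3 (7); add 1.
Step 3: cheapest edge leaving the tree is 3-4 (8); add 4.
Step 4: cheapest edge leaving the tree is 2-4 (9); add 2.
Step 5: cheapest edge leaving the tree is 1-5 (10); add 5.
Step 6: cheapest edge leaving the tree is 5-7 (9); add 7.
Step 7: cheapest edge leaving the tree is 5-8 (12); add 8.
Step 8: cheapest edge leaving the tree is 5-6 (13); add 6.
Vertex order: 3, 9, 1, 4, 2, 5, 7, 8, 6. The 4th vertex is 4.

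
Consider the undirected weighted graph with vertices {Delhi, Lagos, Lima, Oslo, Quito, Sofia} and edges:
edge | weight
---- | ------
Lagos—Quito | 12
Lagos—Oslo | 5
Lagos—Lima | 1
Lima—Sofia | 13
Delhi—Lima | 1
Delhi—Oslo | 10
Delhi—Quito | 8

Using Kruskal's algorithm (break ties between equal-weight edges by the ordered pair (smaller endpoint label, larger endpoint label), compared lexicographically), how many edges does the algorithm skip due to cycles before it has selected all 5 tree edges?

2

Kruskal's algorithm — process edges by increasing weight (ties by edge label):
Delhi—Lima (1): add. Components now {Delhi,Lima} {Oslo} {Lagos} {Sofia} {Quito}
Lagos—Lima (1): add. Components now {Delhi,Lagos,Lima} {Oslo} {Sofia} {Quito}
Lagos—Oslo (5): add. Components now {Delhi,Lagos,Lima,Oslo} {Sofia} {Quito}
Delhi—Quito (8): add. Components now {Delhi,Lagos,Lima,Oslo,Quito} {Sofia}
Delhi—Oslo (10): skip — Oslo and Delhi already connected.
Lagos—Quito (12): skip — Lagos and Quito already connected.
Lima—Sofia (13): add. Components now {Delhi,Lagos,Lima,Oslo,Quito,Sofia}
Edges rejected before the tree was complete: 2.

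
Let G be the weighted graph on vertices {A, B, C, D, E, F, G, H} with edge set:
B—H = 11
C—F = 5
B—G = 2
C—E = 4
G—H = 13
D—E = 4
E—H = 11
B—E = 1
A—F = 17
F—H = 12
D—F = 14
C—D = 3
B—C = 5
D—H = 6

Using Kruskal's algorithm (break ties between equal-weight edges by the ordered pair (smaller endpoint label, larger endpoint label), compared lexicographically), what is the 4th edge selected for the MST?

C-E

Sort edges by weight, then run Kruskal:
B—E (1): add — endpoints in different components.
B—G (2): add — endpoints in different components.
C—D (3): add — endpoints in different components.
C—E (4): add — endpoints in different components.
D—E (4): skip — D and E already connected.
B—C (5): skip — B and C already connected.
C—F (5): add — endpoints in different components.
D—H (6): add — endpoints in different components.
B—H (11): skip — B and H already connected.
E—H (11): skip — E and H already connected.
F—H (12): skip — F and H already connected.
G—H (13): skip — G and H already connected.
D—F (14): skip — D and F already connected.
A—F (17): add — endpoints in different components.
The 4th edge added is C—E.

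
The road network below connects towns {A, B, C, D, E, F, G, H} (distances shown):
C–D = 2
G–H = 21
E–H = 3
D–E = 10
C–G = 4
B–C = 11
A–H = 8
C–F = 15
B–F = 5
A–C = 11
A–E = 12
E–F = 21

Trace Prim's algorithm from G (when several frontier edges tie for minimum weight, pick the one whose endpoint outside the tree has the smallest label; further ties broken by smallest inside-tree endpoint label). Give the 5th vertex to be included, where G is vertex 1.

Grow the tree from G using Prim:
Step 1: cheapest edge leaving the tree is C–G (4); add C.
Step 2: cheapest edge leaving the tree is C–D (2); add D.
Step 3: cheapest edge leaving the tree is D–E (10); add E.
Step 4: cheapest edge leaving the tree is E–H (3); add H.
Step 5: cheapest edge leaving the tree is A–H (8); add A.
Step 6: cheapest edge leaving the tree is B–C (11); add B.
Step 7: cheapest edge leaving the tree is B–F (5); add F.
Vertex order: G, C, D, E, H, A, B, F. The 5th vertex is H.

H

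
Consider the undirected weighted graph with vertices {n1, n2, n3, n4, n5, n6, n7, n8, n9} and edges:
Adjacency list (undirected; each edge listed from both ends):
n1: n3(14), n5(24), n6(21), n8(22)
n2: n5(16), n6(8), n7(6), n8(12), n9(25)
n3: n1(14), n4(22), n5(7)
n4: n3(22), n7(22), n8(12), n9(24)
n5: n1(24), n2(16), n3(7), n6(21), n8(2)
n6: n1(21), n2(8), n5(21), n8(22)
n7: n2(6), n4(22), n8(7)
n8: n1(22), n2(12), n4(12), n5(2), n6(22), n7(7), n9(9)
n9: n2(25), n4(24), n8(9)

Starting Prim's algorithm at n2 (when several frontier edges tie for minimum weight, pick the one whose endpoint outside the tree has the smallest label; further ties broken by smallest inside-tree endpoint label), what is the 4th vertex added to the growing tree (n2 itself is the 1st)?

n5

Grow the tree from n2 using Prim:
Step 1: cheapest edge leaving the tree is n2—n7 (6); add n7.
Step 2: cheapest edge leaving the tree is n7—n8 (7); add n8.
Step 3: cheapest edge leaving the tree is n5—n8 (2); add n5.
Step 4: cheapest edge leaving the tree is n3—n5 (7); add n3.
Step 5: cheapest edge leaving the tree is n2—n6 (8); add n6.
Step 6: cheapest edge leaving the tree is n8—n9 (9); add n9.
Step 7: cheapest edge leaving the tree is n4—n8 (12); add n4.
Step 8: cheapest edge leaving the tree is n1—n3 (14); add n1.
Vertex order: n2, n7, n8, n5, n3, n6, n9, n4, n1. The 4th vertex is n5.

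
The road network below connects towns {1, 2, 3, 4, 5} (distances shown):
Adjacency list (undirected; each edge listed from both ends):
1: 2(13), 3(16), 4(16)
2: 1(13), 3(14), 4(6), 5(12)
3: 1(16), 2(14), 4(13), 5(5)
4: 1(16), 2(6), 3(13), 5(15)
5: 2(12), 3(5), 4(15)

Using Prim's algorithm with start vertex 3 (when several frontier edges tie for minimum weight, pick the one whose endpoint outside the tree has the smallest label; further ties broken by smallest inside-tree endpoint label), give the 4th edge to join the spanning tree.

Grow the tree from 3 using Prim:
Step 1: cheapest edge leaving the tree is 3—5 (5); add 5.
Step 2: cheapest edge leaving the tree is 2—5 (12); add 2.
Step 3: cheapest edge leaving the tree is 2—4 (6); add 4.
Step 4: cheapest edge leaving the tree is 1—2 (13); add 1.
The 4th edge added is 1—2.

1-2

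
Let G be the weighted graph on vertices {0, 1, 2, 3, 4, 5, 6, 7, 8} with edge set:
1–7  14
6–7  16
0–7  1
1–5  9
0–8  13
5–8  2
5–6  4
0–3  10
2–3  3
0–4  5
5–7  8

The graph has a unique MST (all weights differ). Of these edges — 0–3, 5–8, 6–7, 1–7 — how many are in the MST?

Kruskal: consider edges lightest-first.
0–7 (1): add — endpoints in different components.
5–8 (2): add — endpoints in different components.
2–3 (3): add — endpoints in different components.
5–6 (4): add — endpoints in different components.
0–4 (5): add — endpoints in different components.
5–7 (8): add — endpoints in different components.
1–5 (9): add — endpoints in different components.
0–3 (10): add — endpoints in different components.
MST edge set: {0–7, 5–8, 2–3, 5–6, 0–4, 5–7, 1–5, 0–3}.
Of the listed edges, {0–3, 5–8} are in the MST → 2.

2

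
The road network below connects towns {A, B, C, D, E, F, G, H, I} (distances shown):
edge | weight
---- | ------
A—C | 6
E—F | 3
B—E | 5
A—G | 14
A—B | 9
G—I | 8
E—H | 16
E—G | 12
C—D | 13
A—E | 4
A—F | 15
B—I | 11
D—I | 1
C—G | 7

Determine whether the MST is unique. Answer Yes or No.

Yes

Kruskal: consider edges lightest-first.
D—I (1): add — endpoints in different components.
E—F (3): add — endpoints in different components.
A—E (4): add — endpoints in different components.
B—E (5): add — endpoints in different components.
A—C (6): add — endpoints in different components.
C—G (7): add — endpoints in different components.
G—I (8): add — endpoints in different components.
A—B (9): skip — A and B already connected.
B—I (11): skip — B and I already connected.
E—G (12): skip — E and G already connected.
C—D (13): skip — C and D already connected.
A—G (14): skip — A and G already connected.
A—F (15): skip — A and F already connected.
E—H (16): add — endpoints in different components.
Every non-tree edge has weight strictly greater than the heaviest edge on the tree path between its endpoints, so the MST is unique.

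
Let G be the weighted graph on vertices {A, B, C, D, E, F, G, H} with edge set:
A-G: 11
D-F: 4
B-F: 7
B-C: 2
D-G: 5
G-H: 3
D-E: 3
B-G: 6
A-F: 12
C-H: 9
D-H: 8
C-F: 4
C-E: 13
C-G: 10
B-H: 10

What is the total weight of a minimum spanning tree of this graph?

Prim, starting at H.
Step 1: cheapest edge leaving the tree is G-H (3); add G.
Step 2: cheapest edge leaving the tree is D-G (5); add D.
Step 3: cheapest edge leaving the tree is D-E (3); add E.
Step 4: cheapest edge leaving the tree is D-F (4); add F.
Step 5: cheapest edge leaving the tree is C-F (4); add C.
Step 6: cheapest edge leaving the tree is B-C (2); add B.
Step 7: cheapest edge leaving the tree is A-G (11); add A.
MST edges: G-H, D-G, D-E, D-F, C-F, B-C, A-G; total weight 3+5+3+4+4+2+11 = 32.

32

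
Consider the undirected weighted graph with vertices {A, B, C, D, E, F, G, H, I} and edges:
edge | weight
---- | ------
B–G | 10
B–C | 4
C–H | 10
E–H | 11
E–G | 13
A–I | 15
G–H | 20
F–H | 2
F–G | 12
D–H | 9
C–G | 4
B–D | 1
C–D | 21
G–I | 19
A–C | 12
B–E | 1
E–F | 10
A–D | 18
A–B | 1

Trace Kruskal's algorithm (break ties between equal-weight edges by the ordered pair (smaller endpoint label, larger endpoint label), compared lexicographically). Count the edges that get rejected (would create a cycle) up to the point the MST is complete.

Kruskal's algorithm — process edges by increasing weight (ties by edge label):
A–B (1): add — endpoints in different components.
B–D (1): add — endpoints in different components.
B–E (1): add — endpoints in different components.
F–H (2): add — endpoints in different components.
B–C (4): add — endpoints in different components.
C–G (4): add — endpoints in different components.
D–H (9): add — endpoints in different components.
B–G (10): skip — B and G already connected.
C–H (10): skip — C and H already connected.
E–F (10): skip — E and F already connected.
E–H (11): skip — E and H already connected.
A–C (12): skip — A and C already connected.
F–G (12): skip — F and G already connected.
E–G (13): skip — E and G already connected.
A–I (15): add — endpoints in different components.
Edges rejected before the tree was complete: 7.

7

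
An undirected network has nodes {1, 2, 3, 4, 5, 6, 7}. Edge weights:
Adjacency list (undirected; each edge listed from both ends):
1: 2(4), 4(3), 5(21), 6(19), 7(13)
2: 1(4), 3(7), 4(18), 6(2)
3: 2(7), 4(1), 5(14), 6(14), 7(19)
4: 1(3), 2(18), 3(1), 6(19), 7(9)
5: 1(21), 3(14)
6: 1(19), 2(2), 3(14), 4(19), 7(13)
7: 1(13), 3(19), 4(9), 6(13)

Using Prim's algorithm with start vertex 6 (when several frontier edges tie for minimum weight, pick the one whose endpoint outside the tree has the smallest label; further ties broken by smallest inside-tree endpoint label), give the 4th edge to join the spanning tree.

3-4

Prim, starting at 6.
Step 1: cheapest edge leaving the tree is 2—6 (2); add 2.
Step 2: cheapest edge leaving the tree is 1—2 (4); add 1.
Step 3: cheapest edge leaving the tree is 1—4 (3); add 4.
Step 4: cheapest edge leaving the tree is 3—4 (1); add 3.
Step 5: cheapest edge leaving the tree is 4—7 (9); add 7.
Step 6: cheapest edge leaving the tree is 3—5 (14); add 5.
The 4th edge added is 3—4.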